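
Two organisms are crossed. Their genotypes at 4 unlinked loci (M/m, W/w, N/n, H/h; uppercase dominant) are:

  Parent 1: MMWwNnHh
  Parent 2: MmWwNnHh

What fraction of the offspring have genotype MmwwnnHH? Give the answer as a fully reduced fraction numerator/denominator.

P(MmwwnnHH) = 1/128

MMWwNnHh gametes: MWNH×2, MWNh×2, MWnH×2, MWnh×2, MwNH×2, MwNh×2, MwnH×2, Mwnh×2
MmWwNnHh gametes: MWNH×1, MWNh×1, MWnH×1, MWnh×1, MwNH×1, MwNh×1, MwnH×1, Mwnh×1, mWNH×1, mWNh×1, mWnH×1, mWnh×1, mwNH×1, mwNh×1, mwnH×1, mwnh×1
MMWwNnHh×MmWwNnHh grid (16·16=256): MMWWNNHH=2 MMWWNNHh=4 MMWWNNhh=2 MMWWNnHH=4 MMWWNnHh=8 MMWWNnhh=4 MMWWnnHH=2 MMWWnnHh=4 MMWWnnhh=2 MMWwNNHH=4 MMWwNNHh=8 MMWwNNhh=4 MMWwNnHH=8 MMWwNnHh=16 MMWwNnhh=8 MMWwnnHH=4 MMWwnnHh=8 MMWwnnhh=4 MMwwNNHH=2 MMwwNNHh=4 MMwwNNhh=2 MMwwNnHH=4 MMwwNnHh=8 MMwwNnhh=4 MMwwnnHH=2 MMwwnnHh=4 MMwwnnhh=2 MmWWNNHH=2 MmWWNNHh=4 MmWWNNhh=2 MmWWNnHH=4 MmWWNnHh=8 MmWWNnhh=4 MmWWnnHH=2 MmWWnnHh=4 MmWWnnhh=2 MmWwNNHH=4 MmWwNNHh=8 MmWwNNhh=4 MmWwNnHH=8 MmWwNnHh=16 MmWwNnhh=8 MmWwnnHH=4 MmWwnnHh=8 MmWwnnhh=4 MmwwNNHH=2 MmwwNNHh=4 MmwwNNhh=2 MmwwNnHH=4 MmwwNnHh=8 MmwwNnhh=4 MmwwnnHH=2 MmwwnnHh=4 Mmwwnnhh=2
MmwwnnHH hits 2/256; gcd=2; 2÷2/256÷2 = 1/128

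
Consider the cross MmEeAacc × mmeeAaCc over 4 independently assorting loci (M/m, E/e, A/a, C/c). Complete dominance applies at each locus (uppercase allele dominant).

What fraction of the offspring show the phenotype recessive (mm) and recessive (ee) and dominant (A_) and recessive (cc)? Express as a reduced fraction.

P(mm ee A_ cc) = 3/32

MmEeAacc gametes: MEAc×2, MEac×2, MeAc×2, Meac×2, mEAc×2, mEac×2, meAc×2, meac×2
mmeeAaCc gametes: meAC×4, meAc×4, meaC×4, meac×4
MmEeAacc×mmeeAaCc grid (16·16=256): MmEeAACc=8 MmEeAAcc=8 MmEeAaCc=16 MmEeAacc=16 MmEeaaCc=8 MmEeaacc=8 MmeeAACc=8 MmeeAAcc=8 MmeeAaCc=16 MmeeAacc=16 MmeeaaCc=8 Mmeeaacc=8 mmEeAACc=8 mmEeAAcc=8 mmEeAaCc=16 mmEeAacc=16 mmEeaaCc=8 mmEeaacc=8 mmeeAACc=8 mmeeAAcc=8 mmeeAaCc=16 mmeeAacc=16 mmeeaaCc=8 mmeeaacc=8
mm ee A_ cc hits 24/256; gcd=8; 24÷8/256÷8 = 3/32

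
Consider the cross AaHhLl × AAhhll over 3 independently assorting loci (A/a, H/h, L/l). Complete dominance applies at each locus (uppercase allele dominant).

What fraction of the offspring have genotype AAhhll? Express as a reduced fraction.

AaHhLl gametes: AHL×1, AHl×1, AhL×1, Ahl×1, aHL×1, aHl×1, ahL×1, ahl×1
AAhhll gametes: Ahl×8
AaHhLl×AAhhll grid (8·8=64): AAHhLl=8 AAHhll=8 AAhhLl=8 AAhhll=8 AaHhLl=8 AaHhll=8 AahhLl=8 Aahhll=8
AAhhll hits 8/64; gcd=8; 8÷8/64÷8 = 1/8

P(AAhhll) = 1/8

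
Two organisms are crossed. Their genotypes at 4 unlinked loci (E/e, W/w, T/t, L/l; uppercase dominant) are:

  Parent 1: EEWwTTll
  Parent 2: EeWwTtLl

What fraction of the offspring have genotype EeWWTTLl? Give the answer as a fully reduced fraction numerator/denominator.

P(EeWWTTLl) = 1/32

EEWwTTll gametes: EWTl×8, EwTl×8
EeWwTtLl gametes: EWTL×1, EWTl×1, EWtL×1, EWtl×1, EwTL×1, EwTl×1, EwtL×1, Ewtl×1, eWTL×1, eWTl×1, eWtL×1, eWtl×1, ewTL×1, ewTl×1, ewtL×1, ewtl×1
EEWwTTll×EeWwTtLl grid (16·16=256): EEWWTTLl=8 EEWWTTll=8 EEWWTtLl=8 EEWWTtll=8 EEWwTTLl=16 EEWwTTll=16 EEWwTtLl=16 EEWwTtll=16 EEwwTTLl=8 EEwwTTll=8 EEwwTtLl=8 EEwwTtll=8 EeWWTTLl=8 EeWWTTll=8 EeWWTtLl=8 EeWWTtll=8 EeWwTTLl=16 EeWwTTll=16 EeWwTtLl=16 EeWwTtll=16 EewwTTLl=8 EewwTTll=8 EewwTtLl=8 EewwTtll=8
EeWWTTLl hits 8/256; gcd=8; 8÷8/256÷8 = 1/32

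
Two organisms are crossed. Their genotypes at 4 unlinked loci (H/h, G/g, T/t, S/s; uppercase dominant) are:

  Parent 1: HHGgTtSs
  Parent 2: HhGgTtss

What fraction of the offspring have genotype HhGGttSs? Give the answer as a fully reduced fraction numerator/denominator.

HHGgTtSs gametes: HGTS×2, HGTs×2, HGtS×2, HGts×2, HgTS×2, HgTs×2, HgtS×2, Hgts×2
HhGgTtss gametes: HGTs×2, HGts×2, HgTs×2, Hgts×2, hGTs×2, hGts×2, hgTs×2, hgts×2
HHGgTtSs×HhGgTtss grid (16·16=256): HHGGTTSs=4 HHGGTTss=4 HHGGTtSs=8 HHGGTtss=8 HHGGttSs=4 HHGGttss=4 HHGgTTSs=8 HHGgTTss=8 HHGgTtSs=16 HHGgTtss=16 HHGgttSs=8 HHGgttss=8 HHggTTSs=4 HHggTTss=4 HHggTtSs=8 HHggTtss=8 HHggttSs=4 HHggttss=4 HhGGTTSs=4 HhGGTTss=4 HhGGTtSs=8 HhGGTtss=8 HhGGttSs=4 HhGGttss=4 HhGgTTSs=8 HhGgTTss=8 HhGgTtSs=16 HhGgTtss=16 HhGgttSs=8 HhGgttss=8 HhggTTSs=4 HhggTTss=4 HhggTtSs=8 HhggTtss=8 HhggttSs=4 Hhggttss=4
HhGGttSs hits 4/256; gcd=4; 4÷4/256÷4 = 1/64

P(HhGGttSs) = 1/64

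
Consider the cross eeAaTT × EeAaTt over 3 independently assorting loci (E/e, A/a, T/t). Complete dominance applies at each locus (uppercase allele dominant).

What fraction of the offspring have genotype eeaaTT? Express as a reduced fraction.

P(eeaaTT) = 1/16

eeAaTT gametes: eAT×4, eaT×4
EeAaTt gametes: EAT×1, EAt×1, EaT×1, Eat×1, eAT×1, eAt×1, eaT×1, eat×1
eeAaTT×EeAaTt grid (8·8=64): EeAATT=4 EeAATt=4 EeAaTT=8 EeAaTt=8 EeaaTT=4 EeaaTt=4 eeAATT=4 eeAATt=4 eeAaTT=8 eeAaTt=8 eeaaTT=4 eeaaTt=4
eeaaTT hits 4/64; gcd=4; 4÷4/64÷4 = 1/16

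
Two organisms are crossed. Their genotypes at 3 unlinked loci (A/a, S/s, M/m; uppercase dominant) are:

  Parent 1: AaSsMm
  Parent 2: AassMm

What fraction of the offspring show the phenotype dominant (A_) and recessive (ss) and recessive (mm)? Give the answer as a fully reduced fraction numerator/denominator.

AaSsMm gametes: ASM×1, ASm×1, AsM×1, Asm×1, aSM×1, aSm×1, asM×1, asm×1
AassMm gametes: AsM×2, Asm×2, asM×2, asm×2
AaSsMm×AassMm grid (8·8=64): AASsMM=2 AASsMm=4 AASsmm=2 AAssMM=2 AAssMm=4 AAssmm=2 AaSsMM=4 AaSsMm=8 AaSsmm=4 AassMM=4 AassMm=8 Aassmm=4 aaSsMM=2 aaSsMm=4 aaSsmm=2 aassMM=2 aassMm=4 aassmm=2
A_ ss mm hits 6/64; gcd=2; 6÷2/64÷2 = 3/32

P(A_ ss mm) = 3/32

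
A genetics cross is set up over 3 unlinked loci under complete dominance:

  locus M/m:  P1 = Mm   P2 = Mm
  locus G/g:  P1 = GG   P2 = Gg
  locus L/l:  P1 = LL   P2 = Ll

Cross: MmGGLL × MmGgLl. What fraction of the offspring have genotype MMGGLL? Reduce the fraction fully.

MmGGLL gametes: MGL×4, mGL×4
MmGgLl gametes: MGL×1, MGl×1, MgL×1, Mgl×1, mGL×1, mGl×1, mgL×1, mgl×1
MmGGLL×MmGgLl grid (8·8=64): MMGGLL=4 MMGGLl=4 MMGgLL=4 MMGgLl=4 MmGGLL=8 MmGGLl=8 MmGgLL=8 MmGgLl=8 mmGGLL=4 mmGGLl=4 mmGgLL=4 mmGgLl=4
MMGGLL hits 4/64; gcd=4; 4÷4/64÷4 = 1/16

P(MMGGLL) = 1/16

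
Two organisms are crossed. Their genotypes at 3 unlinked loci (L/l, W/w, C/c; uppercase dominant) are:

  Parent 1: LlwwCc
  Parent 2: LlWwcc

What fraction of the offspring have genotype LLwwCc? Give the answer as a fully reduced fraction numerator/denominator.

P(LLwwCc) = 1/16

LlwwCc gametes: LwC×2, Lwc×2, lwC×2, lwc×2
LlWwcc gametes: LWc×2, Lwc×2, lWc×2, lwc×2
LlwwCc×LlWwcc grid (8·8=64): LLWwCc=4 LLWwcc=4 LLwwCc=4 LLwwcc=4 LlWwCc=8 LlWwcc=8 LlwwCc=8 Llwwcc=8 llWwCc=4 llWwcc=4 llwwCc=4 llwwcc=4
LLwwCc hits 4/64; gcd=4; 4÷4/64÷4 = 1/16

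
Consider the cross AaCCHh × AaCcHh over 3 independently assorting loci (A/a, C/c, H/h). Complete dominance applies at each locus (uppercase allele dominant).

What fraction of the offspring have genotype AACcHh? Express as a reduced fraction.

P(AACcHh) = 1/16

AaCCHh gametes: ACH×2, ACh×2, aCH×2, aCh×2
AaCcHh gametes: ACH×1, ACh×1, AcH×1, Ach×1, aCH×1, aCh×1, acH×1, ach×1
AaCCHh×AaCcHh grid (8·8=64): AACCHH=2 AACCHh=4 AACChh=2 AACcHH=2 AACcHh=4 AACchh=2 AaCCHH=4 AaCCHh=8 AaCChh=4 AaCcHH=4 AaCcHh=8 AaCchh=4 aaCCHH=2 aaCCHh=4 aaCChh=2 aaCcHH=2 aaCcHh=4 aaCchh=2
AACcHh hits 4/64; gcd=4; 4÷4/64÷4 = 1/16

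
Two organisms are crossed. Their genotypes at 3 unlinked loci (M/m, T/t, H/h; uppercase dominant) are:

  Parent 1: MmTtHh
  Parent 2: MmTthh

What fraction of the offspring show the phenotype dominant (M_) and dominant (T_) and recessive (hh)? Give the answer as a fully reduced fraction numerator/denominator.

MmTtHh gametes: MTH×1, MTh×1, MtH×1, Mth×1, mTH×1, mTh×1, mtH×1, mth×1
MmTthh gametes: MTh×2, Mth×2, mTh×2, mth×2
MmTtHh×MmTthh grid (8·8=64): MMTTHh=2 MMTThh=2 MMTtHh=4 MMTthh=4 MMttHh=2 MMtthh=2 MmTTHh=4 MmTThh=4 MmTtHh=8 MmTthh=8 MmttHh=4 Mmtthh=4 mmTTHh=2 mmTThh=2 mmTtHh=4 mmTthh=4 mmttHh=2 mmtthh=2
M_ T_ hh hits 18/64; gcd=2; 18÷2/64÷2 = 9/32

P(M_ T_ hh) = 9/32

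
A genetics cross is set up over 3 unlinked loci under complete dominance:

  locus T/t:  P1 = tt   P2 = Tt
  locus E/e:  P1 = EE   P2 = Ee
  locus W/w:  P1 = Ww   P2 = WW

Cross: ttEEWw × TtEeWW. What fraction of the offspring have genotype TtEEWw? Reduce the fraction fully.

ttEEWw gametes: tEW×4, tEw×4
TtEeWW gametes: TEW×2, TeW×2, tEW×2, teW×2
ttEEWw×TtEeWW grid (8·8=64): TtEEWW=8 TtEEWw=8 TtEeWW=8 TtEeWw=8 ttEEWW=8 ttEEWw=8 ttEeWW=8 ttEeWw=8
TtEEWw hits 8/64; gcd=8; 8÷8/64÷8 = 1/8

P(TtEEWw) = 1/8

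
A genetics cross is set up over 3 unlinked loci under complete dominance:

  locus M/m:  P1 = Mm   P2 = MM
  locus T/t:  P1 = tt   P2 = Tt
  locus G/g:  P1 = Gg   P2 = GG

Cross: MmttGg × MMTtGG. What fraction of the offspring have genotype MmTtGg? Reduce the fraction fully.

P(MmTtGg) = 1/8

MmttGg gametes: MtG×2, Mtg×2, mtG×2, mtg×2
MMTtGG gametes: MTG×4, MtG×4
MmttGg×MMTtGG grid (8·8=64): MMTtGG=8 MMTtGg=8 MMttGG=8 MMttGg=8 MmTtGG=8 MmTtGg=8 MmttGG=8 MmttGg=8
MmTtGg hits 8/64; gcd=8; 8÷8/64÷8 = 1/8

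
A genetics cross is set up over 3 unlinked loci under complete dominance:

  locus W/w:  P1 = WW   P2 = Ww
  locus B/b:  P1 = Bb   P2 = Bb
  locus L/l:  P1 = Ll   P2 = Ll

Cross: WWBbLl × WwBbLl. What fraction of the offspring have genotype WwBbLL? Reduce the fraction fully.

P(WwBbLL) = 1/16

WWBbLl gametes: WBL×2, WBl×2, WbL×2, Wbl×2
WwBbLl gametes: WBL×1, WBl×1, WbL×1, Wbl×1, wBL×1, wBl×1, wbL×1, wbl×1
WWBbLl×WwBbLl grid (8·8=64): WWBBLL=2 WWBBLl=4 WWBBll=2 WWBbLL=4 WWBbLl=8 WWBbll=4 WWbbLL=2 WWbbLl=4 WWbbll=2 WwBBLL=2 WwBBLl=4 WwBBll=2 WwBbLL=4 WwBbLl=8 WwBbll=4 WwbbLL=2 WwbbLl=4 Wwbbll=2
WwBbLL hits 4/64; gcd=4; 4÷4/64÷4 = 1/16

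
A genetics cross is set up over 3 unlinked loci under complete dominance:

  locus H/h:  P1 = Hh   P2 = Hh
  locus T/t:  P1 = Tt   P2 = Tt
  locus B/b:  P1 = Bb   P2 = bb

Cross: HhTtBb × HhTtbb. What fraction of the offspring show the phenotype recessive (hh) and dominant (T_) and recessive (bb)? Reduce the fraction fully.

HhTtBb gametes: HTB×1, HTb×1, HtB×1, Htb×1, hTB×1, hTb×1, htB×1, htb×1
HhTtbb gametes: HTb×2, Htb×2, hTb×2, htb×2
HhTtBb×HhTtbb grid (8·8=64): HHTTBb=2 HHTTbb=2 HHTtBb=4 HHTtbb=4 HHttBb=2 HHttbb=2 HhTTBb=4 HhTTbb=4 HhTtBb=8 HhTtbb=8 HhttBb=4 Hhttbb=4 hhTTBb=2 hhTTbb=2 hhTtBb=4 hhTtbb=4 hhttBb=2 hhttbb=2
hh T_ bb hits 6/64; gcd=2; 6÷2/64÷2 = 3/32

P(hh T_ bb) = 3/32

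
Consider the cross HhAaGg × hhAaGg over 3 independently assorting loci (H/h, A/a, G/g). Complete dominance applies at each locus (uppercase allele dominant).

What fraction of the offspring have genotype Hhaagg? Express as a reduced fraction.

HhAaGg gametes: HAG×1, HAg×1, HaG×1, Hag×1, hAG×1, hAg×1, haG×1, hag×1
hhAaGg gametes: hAG×2, hAg×2, haG×2, hag×2
HhAaGg×hhAaGg grid (8·8=64): HhAAGG=2 HhAAGg=4 HhAAgg=2 HhAaGG=4 HhAaGg=8 HhAagg=4 HhaaGG=2 HhaaGg=4 Hhaagg=2 hhAAGG=2 hhAAGg=4 hhAAgg=2 hhAaGG=4 hhAaGg=8 hhAagg=4 hhaaGG=2 hhaaGg=4 hhaagg=2
Hhaagg hits 2/64; gcd=2; 2÷2/64÷2 = 1/32

P(Hhaagg) = 1/32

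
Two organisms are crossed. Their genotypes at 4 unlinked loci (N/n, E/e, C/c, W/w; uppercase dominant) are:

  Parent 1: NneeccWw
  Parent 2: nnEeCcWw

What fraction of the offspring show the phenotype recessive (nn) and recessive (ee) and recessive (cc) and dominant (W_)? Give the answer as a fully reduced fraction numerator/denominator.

P(nn ee cc W_) = 3/32

NneeccWw gametes: NecW×4, Necw×4, necW×4, necw×4
nnEeCcWw gametes: nECW×2, nECw×2, nEcW×2, nEcw×2, neCW×2, neCw×2, necW×2, necw×2
NneeccWw×nnEeCcWw grid (16·16=256): NnEeCcWW=8 NnEeCcWw=16 NnEeCcww=8 NnEeccWW=8 NnEeccWw=16 NnEeccww=8 NneeCcWW=8 NneeCcWw=16 NneeCcww=8 NneeccWW=8 NneeccWw=16 Nneeccww=8 nnEeCcWW=8 nnEeCcWw=16 nnEeCcww=8 nnEeccWW=8 nnEeccWw=16 nnEeccww=8 nneeCcWW=8 nneeCcWw=16 nneeCcww=8 nneeccWW=8 nneeccWw=16 nneeccww=8
nn ee cc W_ hits 24/256; gcd=8; 24÷8/256÷8 = 3/32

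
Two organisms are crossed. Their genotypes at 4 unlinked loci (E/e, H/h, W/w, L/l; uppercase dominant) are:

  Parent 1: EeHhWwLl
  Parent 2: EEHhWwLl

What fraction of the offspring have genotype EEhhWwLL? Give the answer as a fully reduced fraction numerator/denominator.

P(EEhhWwLL) = 1/64

EeHhWwLl gametes: EHWL×1, EHWl×1, EHwL×1, EHwl×1, EhWL×1, EhWl×1, EhwL×1, Ehwl×1, eHWL×1, eHWl×1, eHwL×1, eHwl×1, ehWL×1, ehWl×1, ehwL×1, ehwl×1
EEHhWwLl gametes: EHWL×2, EHWl×2, EHwL×2, EHwl×2, EhWL×2, EhWl×2, EhwL×2, Ehwl×2
EeHhWwLl×EEHhWwLl grid (16·16=256): EEHHWWLL=2 EEHHWWLl=4 EEHHWWll=2 EEHHWwLL=4 EEHHWwLl=8 EEHHWwll=4 EEHHwwLL=2 EEHHwwLl=4 EEHHwwll=2 EEHhWWLL=4 EEHhWWLl=8 EEHhWWll=4 EEHhWwLL=8 EEHhWwLl=16 EEHhWwll=8 EEHhwwLL=4 EEHhwwLl=8 EEHhwwll=4 EEhhWWLL=2 EEhhWWLl=4 EEhhWWll=2 EEhhWwLL=4 EEhhWwLl=8 EEhhWwll=4 EEhhwwLL=2 EEhhwwLl=4 EEhhwwll=2 EeHHWWLL=2 EeHHWWLl=4 EeHHWWll=2 EeHHWwLL=4 EeHHWwLl=8 EeHHWwll=4 EeHHwwLL=2 EeHHwwLl=4 EeHHwwll=2 EeHhWWLL=4 EeHhWWLl=8 EeHhWWll=4 EeHhWwLL=8 EeHhWwLl=16 EeHhWwll=8 EeHhwwLL=4 EeHhwwLl=8 EeHhwwll=4 EehhWWLL=2 EehhWWLl=4 EehhWWll=2 EehhWwLL=4 EehhWwLl=8 EehhWwll=4 EehhwwLL=2 EehhwwLl=4 Eehhwwll=2
EEhhWwLL hits 4/256; gcd=4; 4÷4/256÷4 = 1/64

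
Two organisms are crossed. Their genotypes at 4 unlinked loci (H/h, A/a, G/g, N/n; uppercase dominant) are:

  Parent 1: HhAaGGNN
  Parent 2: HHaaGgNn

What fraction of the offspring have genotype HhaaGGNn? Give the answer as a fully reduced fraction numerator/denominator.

P(HhaaGGNn) = 1/16

HhAaGGNN gametes: HAGN×4, HaGN×4, hAGN×4, haGN×4
HHaaGgNn gametes: HaGN×4, HaGn×4, HagN×4, Hagn×4
HhAaGGNN×HHaaGgNn grid (16·16=256): HHAaGGNN=16 HHAaGGNn=16 HHAaGgNN=16 HHAaGgNn=16 HHaaGGNN=16 HHaaGGNn=16 HHaaGgNN=16 HHaaGgNn=16 HhAaGGNN=16 HhAaGGNn=16 HhAaGgNN=16 HhAaGgNn=16 HhaaGGNN=16 HhaaGGNn=16 HhaaGgNN=16 HhaaGgNn=16
HhaaGGNn hits 16/256; gcd=16; 16÷16/256÷16 = 1/16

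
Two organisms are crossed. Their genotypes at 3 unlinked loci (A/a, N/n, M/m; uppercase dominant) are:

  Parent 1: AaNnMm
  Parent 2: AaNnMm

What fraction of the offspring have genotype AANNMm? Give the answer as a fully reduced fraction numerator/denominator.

P(AANNMm) = 1/32

AaNnMm gametes: ANM×1, ANm×1, AnM×1, Anm×1, aNM×1, aNm×1, anM×1, anm×1
AaNnMm gametes: ANM×1, ANm×1, AnM×1, Anm×1, aNM×1, aNm×1, anM×1, anm×1
AaNnMm×AaNnMm grid (8·8=64): AANNMM=1 AANNMm=2 AANNmm=1 AANnMM=2 AANnMm=4 AANnmm=2 AAnnMM=1 AAnnMm=2 AAnnmm=1 AaNNMM=2 AaNNMm=4 AaNNmm=2 AaNnMM=4 AaNnMm=8 AaNnmm=4 AannMM=2 AannMm=4 Aannmm=2 aaNNMM=1 aaNNMm=2 aaNNmm=1 aaNnMM=2 aaNnMm=4 aaNnmm=2 aannMM=1 aannMm=2 aannmm=1
AANNMm hits 2/64; gcd=2; 2÷2/64÷2 = 1/32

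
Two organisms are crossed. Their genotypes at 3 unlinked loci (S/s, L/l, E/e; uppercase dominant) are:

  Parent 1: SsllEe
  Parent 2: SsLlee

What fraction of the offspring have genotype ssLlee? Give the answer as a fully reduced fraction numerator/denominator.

P(ssLlee) = 1/16

SsllEe gametes: SlE×2, Sle×2, slE×2, sle×2
SsLlee gametes: SLe×2, Sle×2, sLe×2, sle×2
SsllEe×SsLlee grid (8·8=64): SSLlEe=4 SSLlee=4 SSllEe=4 SSllee=4 SsLlEe=8 SsLlee=8 SsllEe=8 Ssllee=8 ssLlEe=4 ssLlee=4 ssllEe=4 ssllee=4
ssLlee hits 4/64; gcd=4; 4÷4/64÷4 = 1/16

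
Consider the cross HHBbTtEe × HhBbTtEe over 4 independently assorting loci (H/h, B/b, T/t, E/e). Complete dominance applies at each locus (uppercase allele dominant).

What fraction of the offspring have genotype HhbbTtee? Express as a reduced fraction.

HHBbTtEe gametes: HBTE×2, HBTe×2, HBtE×2, HBte×2, HbTE×2, HbTe×2, HbtE×2, Hbte×2
HhBbTtEe gametes: HBTE×1, HBTe×1, HBtE×1, HBte×1, HbTE×1, HbTe×1, HbtE×1, Hbte×1, hBTE×1, hBTe×1, hBtE×1, hBte×1, hbTE×1, hbTe×1, hbtE×1, hbte×1
HHBbTtEe×HhBbTtEe grid (16·16=256): HHBBTTEE=2 HHBBTTEe=4 HHBBTTee=2 HHBBTtEE=4 HHBBTtEe=8 HHBBTtee=4 HHBBttEE=2 HHBBttEe=4 HHBBttee=2 HHBbTTEE=4 HHBbTTEe=8 HHBbTTee=4 HHBbTtEE=8 HHBbTtEe=16 HHBbTtee=8 HHBbttEE=4 HHBbttEe=8 HHBbttee=4 HHbbTTEE=2 HHbbTTEe=4 HHbbTTee=2 HHbbTtEE=4 HHbbTtEe=8 HHbbTtee=4 HHbbttEE=2 HHbbttEe=4 HHbbttee=2 HhBBTTEE=2 HhBBTTEe=4 HhBBTTee=2 HhBBTtEE=4 HhBBTtEe=8 HhBBTtee=4 HhBBttEE=2 HhBBttEe=4 HhBBttee=2 HhBbTTEE=4 HhBbTTEe=8 HhBbTTee=4 HhBbTtEE=8 HhBbTtEe=16 HhBbTtee=8 HhBbttEE=4 HhBbttEe=8 HhBbttee=4 HhbbTTEE=2 HhbbTTEe=4 HhbbTTee=2 HhbbTtEE=4 HhbbTtEe=8 HhbbTtee=4 HhbbttEE=2 HhbbttEe=4 Hhbbttee=2
HhbbTtee hits 4/256; gcd=4; 4÷4/256÷4 = 1/64

P(HhbbTtee) = 1/64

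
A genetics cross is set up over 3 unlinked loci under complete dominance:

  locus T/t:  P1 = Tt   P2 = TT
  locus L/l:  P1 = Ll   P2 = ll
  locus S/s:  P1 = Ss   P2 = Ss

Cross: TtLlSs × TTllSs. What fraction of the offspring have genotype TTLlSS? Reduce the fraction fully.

TtLlSs gametes: TLS×1, TLs×1, TlS×1, Tls×1, tLS×1, tLs×1, tlS×1, tls×1
TTllSs gametes: TlS×4, Tls×4
TtLlSs×TTllSs grid (8·8=64): TTLlSS=4 TTLlSs=8 TTLlss=4 TTllSS=4 TTllSs=8 TTllss=4 TtLlSS=4 TtLlSs=8 TtLlss=4 TtllSS=4 TtllSs=8 Ttllss=4
TTLlSS hits 4/64; gcd=4; 4÷4/64÷4 = 1/16

P(TTLlSS) = 1/16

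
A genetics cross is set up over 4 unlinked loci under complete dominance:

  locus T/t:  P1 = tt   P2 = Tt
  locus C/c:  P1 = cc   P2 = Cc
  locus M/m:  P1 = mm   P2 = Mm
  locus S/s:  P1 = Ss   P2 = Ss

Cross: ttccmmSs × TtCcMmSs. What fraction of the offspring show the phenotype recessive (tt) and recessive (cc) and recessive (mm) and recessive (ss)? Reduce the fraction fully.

ttccmmSs gametes: tcmS×8, tcms×8
TtCcMmSs gametes: TCMS×1, TCMs×1, TCmS×1, TCms×1, TcMS×1, TcMs×1, TcmS×1, Tcms×1, tCMS×1, tCMs×1, tCmS×1, tCms×1, tcMS×1, tcMs×1, tcmS×1, tcms×1
ttccmmSs×TtCcMmSs grid (16·16=256): TtCcMmSS=8 TtCcMmSs=16 TtCcMmss=8 TtCcmmSS=8 TtCcmmSs=16 TtCcmmss=8 TtccMmSS=8 TtccMmSs=16 TtccMmss=8 TtccmmSS=8 TtccmmSs=16 Ttccmmss=8 ttCcMmSS=8 ttCcMmSs=16 ttCcMmss=8 ttCcmmSS=8 ttCcmmSs=16 ttCcmmss=8 ttccMmSS=8 ttccMmSs=16 ttccMmss=8 ttccmmSS=8 ttccmmSs=16 ttccmmss=8
tt cc mm ss hits 8/256; gcd=8; 8÷8/256÷8 = 1/32

P(tt cc mm ss) = 1/32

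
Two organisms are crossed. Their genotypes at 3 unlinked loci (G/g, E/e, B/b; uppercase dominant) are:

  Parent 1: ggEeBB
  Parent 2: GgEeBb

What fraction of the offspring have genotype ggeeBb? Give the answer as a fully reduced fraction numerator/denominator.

ggEeBB gametes: gEB×4, geB×4
GgEeBb gametes: GEB×1, GEb×1, GeB×1, Geb×1, gEB×1, gEb×1, geB×1, geb×1
ggEeBB×GgEeBb grid (8·8=64): GgEEBB=4 GgEEBb=4 GgEeBB=8 GgEeBb=8 GgeeBB=4 GgeeBb=4 ggEEBB=4 ggEEBb=4 ggEeBB=8 ggEeBb=8 ggeeBB=4 ggeeBb=4
ggeeBb hits 4/64; gcd=4; 4÷4/64÷4 = 1/16

P(ggeeBb) = 1/16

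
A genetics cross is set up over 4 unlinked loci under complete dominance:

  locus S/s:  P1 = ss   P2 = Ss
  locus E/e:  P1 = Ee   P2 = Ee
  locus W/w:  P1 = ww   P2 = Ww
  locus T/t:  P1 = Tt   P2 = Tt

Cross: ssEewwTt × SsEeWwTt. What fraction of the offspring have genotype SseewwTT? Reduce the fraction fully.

ssEewwTt gametes: sEwT×4, sEwt×4, sewT×4, sewt×4
SsEeWwTt gametes: SEWT×1, SEWt×1, SEwT×1, SEwt×1, SeWT×1, SeWt×1, SewT×1, Sewt×1, sEWT×1, sEWt×1, sEwT×1, sEwt×1, seWT×1, seWt×1, sewT×1, sewt×1
ssEewwTt×SsEeWwTt grid (16·16=256): SsEEWwTT=4 SsEEWwTt=8 SsEEWwtt=4 SsEEwwTT=4 SsEEwwTt=8 SsEEwwtt=4 SsEeWwTT=8 SsEeWwTt=16 SsEeWwtt=8 SsEewwTT=8 SsEewwTt=16 SsEewwtt=8 SseeWwTT=4 SseeWwTt=8 SseeWwtt=4 SseewwTT=4 SseewwTt=8 Sseewwtt=4 ssEEWwTT=4 ssEEWwTt=8 ssEEWwtt=4 ssEEwwTT=4 ssEEwwTt=8 ssEEwwtt=4 ssEeWwTT=8 ssEeWwTt=16 ssEeWwtt=8 ssEewwTT=8 ssEewwTt=16 ssEewwtt=8 sseeWwTT=4 sseeWwTt=8 sseeWwtt=4 sseewwTT=4 sseewwTt=8 sseewwtt=4
SseewwTT hits 4/256; gcd=4; 4÷4/256÷4 = 1/64

P(SseewwTT) = 1/64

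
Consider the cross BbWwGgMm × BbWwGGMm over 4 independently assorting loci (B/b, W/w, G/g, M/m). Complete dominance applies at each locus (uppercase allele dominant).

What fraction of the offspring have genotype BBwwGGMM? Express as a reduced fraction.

BbWwGgMm gametes: BWGM×1, BWGm×1, BWgM×1, BWgm×1, BwGM×1, BwGm×1, BwgM×1, Bwgm×1, bWGM×1, bWGm×1, bWgM×1, bWgm×1, bwGM×1, bwGm×1, bwgM×1, bwgm×1
BbWwGGMm gametes: BWGM×2, BWGm×2, BwGM×2, BwGm×2, bWGM×2, bWGm×2, bwGM×2, bwGm×2
BbWwGgMm×BbWwGGMm grid (16·16=256): BBWWGGMM=2 BBWWGGMm=4 BBWWGGmm=2 BBWWGgMM=2 BBWWGgMm=4 BBWWGgmm=2 BBWwGGMM=4 BBWwGGMm=8 BBWwGGmm=4 BBWwGgMM=4 BBWwGgMm=8 BBWwGgmm=4 BBwwGGMM=2 BBwwGGMm=4 BBwwGGmm=2 BBwwGgMM=2 BBwwGgMm=4 BBwwGgmm=2 BbWWGGMM=4 BbWWGGMm=8 BbWWGGmm=4 BbWWGgMM=4 BbWWGgMm=8 BbWWGgmm=4 BbWwGGMM=8 BbWwGGMm=16 BbWwGGmm=8 BbWwGgMM=8 BbWwGgMm=16 BbWwGgmm=8 BbwwGGMM=4 BbwwGGMm=8 BbwwGGmm=4 BbwwGgMM=4 BbwwGgMm=8 BbwwGgmm=4 bbWWGGMM=2 bbWWGGMm=4 bbWWGGmm=2 bbWWGgMM=2 bbWWGgMm=4 bbWWGgmm=2 bbWwGGMM=4 bbWwGGMm=8 bbWwGGmm=4 bbWwGgMM=4 bbWwGgMm=8 bbWwGgmm=4 bbwwGGMM=2 bbwwGGMm=4 bbwwGGmm=2 bbwwGgMM=2 bbwwGgMm=4 bbwwGgmm=2
BBwwGGMM hits 2/256; gcd=2; 2÷2/256÷2 = 1/128

P(BBwwGGMM) = 1/128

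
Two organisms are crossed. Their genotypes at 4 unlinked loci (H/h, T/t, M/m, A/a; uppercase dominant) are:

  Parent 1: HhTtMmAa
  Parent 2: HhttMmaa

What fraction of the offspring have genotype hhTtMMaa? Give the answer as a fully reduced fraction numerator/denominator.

P(hhTtMMaa) = 1/64

HhTtMmAa gametes: HTMA×1, HTMa×1, HTmA×1, HTma×1, HtMA×1, HtMa×1, HtmA×1, Htma×1, hTMA×1, hTMa×1, hTmA×1, hTma×1, htMA×1, htMa×1, htmA×1, htma×1
HhttMmaa gametes: HtMa×4, Htma×4, htMa×4, htma×4
HhTtMmAa×HhttMmaa grid (16·16=256): HHTtMMAa=4 HHTtMMaa=4 HHTtMmAa=8 HHTtMmaa=8 HHTtmmAa=4 HHTtmmaa=4 HHttMMAa=4 HHttMMaa=4 HHttMmAa=8 HHttMmaa=8 HHttmmAa=4 HHttmmaa=4 HhTtMMAa=8 HhTtMMaa=8 HhTtMmAa=16 HhTtMmaa=16 HhTtmmAa=8 HhTtmmaa=8 HhttMMAa=8 HhttMMaa=8 HhttMmAa=16 HhttMmaa=16 HhttmmAa=8 Hhttmmaa=8 hhTtMMAa=4 hhTtMMaa=4 hhTtMmAa=8 hhTtMmaa=8 hhTtmmAa=4 hhTtmmaa=4 hhttMMAa=4 hhttMMaa=4 hhttMmAa=8 hhttMmaa=8 hhttmmAa=4 hhttmmaa=4
hhTtMMaa hits 4/256; gcd=4; 4÷4/256÷4 = 1/64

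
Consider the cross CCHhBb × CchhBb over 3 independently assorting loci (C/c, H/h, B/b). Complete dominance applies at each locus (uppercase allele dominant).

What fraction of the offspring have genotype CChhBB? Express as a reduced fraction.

P(CChhBB) = 1/16

CCHhBb gametes: CHB×2, CHb×2, ChB×2, Chb×2
CchhBb gametes: ChB×2, Chb×2, chB×2, chb×2
CCHhBb×CchhBb grid (8·8=64): CCHhBB=4 CCHhBb=8 CCHhbb=4 CChhBB=4 CChhBb=8 CChhbb=4 CcHhBB=4 CcHhBb=8 CcHhbb=4 CchhBB=4 CchhBb=8 Cchhbb=4
CChhBB hits 4/64; gcd=4; 4÷4/64÷4 = 1/16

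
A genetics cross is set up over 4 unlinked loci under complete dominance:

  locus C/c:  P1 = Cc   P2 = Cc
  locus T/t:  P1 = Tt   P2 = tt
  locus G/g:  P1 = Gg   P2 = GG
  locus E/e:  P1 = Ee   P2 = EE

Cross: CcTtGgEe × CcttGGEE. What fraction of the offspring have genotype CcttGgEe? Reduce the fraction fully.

CcTtGgEe gametes: CTGE×1, CTGe×1, CTgE×1, CTge×1, CtGE×1, CtGe×1, CtgE×1, Ctge×1, cTGE×1, cTGe×1, cTgE×1, cTge×1, ctGE×1, ctGe×1, ctgE×1, ctge×1
CcttGGEE gametes: CtGE×8, ctGE×8
CcTtGgEe×CcttGGEE grid (16·16=256): CCTtGGEE=8 CCTtGGEe=8 CCTtGgEE=8 CCTtGgEe=8 CCttGGEE=8 CCttGGEe=8 CCttGgEE=8 CCttGgEe=8 CcTtGGEE=16 CcTtGGEe=16 CcTtGgEE=16 CcTtGgEe=16 CcttGGEE=16 CcttGGEe=16 CcttGgEE=16 CcttGgEe=16 ccTtGGEE=8 ccTtGGEe=8 ccTtGgEE=8 ccTtGgEe=8 ccttGGEE=8 ccttGGEe=8 ccttGgEE=8 ccttGgEe=8
CcttGgEe hits 16/256; gcd=16; 16÷16/256÷16 = 1/16

P(CcttGgEe) = 1/16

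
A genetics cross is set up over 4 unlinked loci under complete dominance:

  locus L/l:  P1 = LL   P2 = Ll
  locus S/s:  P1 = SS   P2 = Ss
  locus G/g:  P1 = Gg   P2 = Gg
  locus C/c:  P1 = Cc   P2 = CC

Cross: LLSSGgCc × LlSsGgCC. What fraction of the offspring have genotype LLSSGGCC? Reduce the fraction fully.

P(LLSSGGCC) = 1/32

LLSSGgCc gametes: LSGC×4, LSGc×4, LSgC×4, LSgc×4
LlSsGgCC gametes: LSGC×2, LSgC×2, LsGC×2, LsgC×2, lSGC×2, lSgC×2, lsGC×2, lsgC×2
LLSSGgCc×LlSsGgCC grid (16·16=256): LLSSGGCC=8 LLSSGGCc=8 LLSSGgCC=16 LLSSGgCc=16 LLSSggCC=8 LLSSggCc=8 LLSsGGCC=8 LLSsGGCc=8 LLSsGgCC=16 LLSsGgCc=16 LLSsggCC=8 LLSsggCc=8 LlSSGGCC=8 LlSSGGCc=8 LlSSGgCC=16 LlSSGgCc=16 LlSSggCC=8 LlSSggCc=8 LlSsGGCC=8 LlSsGGCc=8 LlSsGgCC=16 LlSsGgCc=16 LlSsggCC=8 LlSsggCc=8
LLSSGGCC hits 8/256; gcd=8; 8÷8/256÷8 = 1/32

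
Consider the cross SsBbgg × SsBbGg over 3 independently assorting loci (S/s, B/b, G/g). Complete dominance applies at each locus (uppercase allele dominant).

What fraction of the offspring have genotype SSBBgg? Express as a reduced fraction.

P(SSBBgg) = 1/32

SsBbgg gametes: SBg×2, Sbg×2, sBg×2, sbg×2
SsBbGg gametes: SBG×1, SBg×1, SbG×1, Sbg×1, sBG×1, sBg×1, sbG×1, sbg×1
SsBbgg×SsBbGg grid (8·8=64): SSBBGg=2 SSBBgg=2 SSBbGg=4 SSBbgg=4 SSbbGg=2 SSbbgg=2 SsBBGg=4 SsBBgg=4 SsBbGg=8 SsBbgg=8 SsbbGg=4 Ssbbgg=4 ssBBGg=2 ssBBgg=2 ssBbGg=4 ssBbgg=4 ssbbGg=2 ssbbgg=2
SSBBgg hits 2/64; gcd=2; 2÷2/64÷2 = 1/32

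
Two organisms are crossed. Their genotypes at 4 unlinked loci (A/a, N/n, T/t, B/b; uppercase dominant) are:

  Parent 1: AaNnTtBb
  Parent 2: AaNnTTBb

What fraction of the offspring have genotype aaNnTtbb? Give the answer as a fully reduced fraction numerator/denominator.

AaNnTtBb gametes: ANTB×1, ANTb×1, ANtB×1, ANtb×1, AnTB×1, AnTb×1, AntB×1, Antb×1, aNTB×1, aNTb×1, aNtB×1, aNtb×1, anTB×1, anTb×1, antB×1, antb×1
AaNnTTBb gametes: ANTB×2, ANTb×2, AnTB×2, AnTb×2, aNTB×2, aNTb×2, anTB×2, anTb×2
AaNnTtBb×AaNnTTBb grid (16·16=256): AANNTTBB=2 AANNTTBb=4 AANNTTbb=2 AANNTtBB=2 AANNTtBb=4 AANNTtbb=2 AANnTTBB=4 AANnTTBb=8 AANnTTbb=4 AANnTtBB=4 AANnTtBb=8 AANnTtbb=4 AAnnTTBB=2 AAnnTTBb=4 AAnnTTbb=2 AAnnTtBB=2 AAnnTtBb=4 AAnnTtbb=2 AaNNTTBB=4 AaNNTTBb=8 AaNNTTbb=4 AaNNTtBB=4 AaNNTtBb=8 AaNNTtbb=4 AaNnTTBB=8 AaNnTTBb=16 AaNnTTbb=8 AaNnTtBB=8 AaNnTtBb=16 AaNnTtbb=8 AannTTBB=4 AannTTBb=8 AannTTbb=4 AannTtBB=4 AannTtBb=8 AannTtbb=4 aaNNTTBB=2 aaNNTTBb=4 aaNNTTbb=2 aaNNTtBB=2 aaNNTtBb=4 aaNNTtbb=2 aaNnTTBB=4 aaNnTTBb=8 aaNnTTbb=4 aaNnTtBB=4 aaNnTtBb=8 aaNnTtbb=4 aannTTBB=2 aannTTBb=4 aannTTbb=2 aannTtBB=2 aannTtBb=4 aannTtbb=2
aaNnTtbb hits 4/256; gcd=4; 4÷4/256÷4 = 1/64

P(aaNnTtbb) = 1/64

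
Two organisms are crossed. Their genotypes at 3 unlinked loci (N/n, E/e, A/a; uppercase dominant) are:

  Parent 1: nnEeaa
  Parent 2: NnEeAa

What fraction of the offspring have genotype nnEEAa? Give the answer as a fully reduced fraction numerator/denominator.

P(nnEEAa) = 1/16

nnEeaa gametes: nEa×4, nea×4
NnEeAa gametes: NEA×1, NEa×1, NeA×1, Nea×1, nEA×1, nEa×1, neA×1, nea×1
nnEeaa×NnEeAa grid (8·8=64): NnEEAa=4 NnEEaa=4 NnEeAa=8 NnEeaa=8 NneeAa=4 Nneeaa=4 nnEEAa=4 nnEEaa=4 nnEeAa=8 nnEeaa=8 nneeAa=4 nneeaa=4
nnEEAa hits 4/64; gcd=4; 4÷4/64÷4 = 1/16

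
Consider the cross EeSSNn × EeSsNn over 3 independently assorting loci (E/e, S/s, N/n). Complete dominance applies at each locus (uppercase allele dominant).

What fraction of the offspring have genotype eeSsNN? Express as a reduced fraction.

P(eeSsNN) = 1/32

EeSSNn gametes: ESN×2, ESn×2, eSN×2, eSn×2
EeSsNn gametes: ESN×1, ESn×1, EsN×1, Esn×1, eSN×1, eSn×1, esN×1, esn×1
EeSSNn×EeSsNn grid (8·8=64): EESSNN=2 EESSNn=4 EESSnn=2 EESsNN=2 EESsNn=4 EESsnn=2 EeSSNN=4 EeSSNn=8 EeSSnn=4 EeSsNN=4 EeSsNn=8 EeSsnn=4 eeSSNN=2 eeSSNn=4 eeSSnn=2 eeSsNN=2 eeSsNn=4 eeSsnn=2
eeSsNN hits 2/64; gcd=2; 2÷2/64÷2 = 1/32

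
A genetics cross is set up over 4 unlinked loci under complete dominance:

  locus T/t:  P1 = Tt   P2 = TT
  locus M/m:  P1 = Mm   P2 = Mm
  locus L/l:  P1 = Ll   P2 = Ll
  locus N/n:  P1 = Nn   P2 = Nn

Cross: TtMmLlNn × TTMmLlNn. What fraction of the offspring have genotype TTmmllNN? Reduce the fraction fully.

TtMmLlNn gametes: TMLN×1, TMLn×1, TMlN×1, TMln×1, TmLN×1, TmLn×1, TmlN×1, Tmln×1, tMLN×1, tMLn×1, tMlN×1, tMln×1, tmLN×1, tmLn×1, tmlN×1, tmln×1
TTMmLlNn gametes: TMLN×2, TMLn×2, TMlN×2, TMln×2, TmLN×2, TmLn×2, TmlN×2, Tmln×2
TtMmLlNn×TTMmLlNn grid (16·16=256): TTMMLLNN=2 TTMMLLNn=4 TTMMLLnn=2 TTMMLlNN=4 TTMMLlNn=8 TTMMLlnn=4 TTMMllNN=2 TTMMllNn=4 TTMMllnn=2 TTMmLLNN=4 TTMmLLNn=8 TTMmLLnn=4 TTMmLlNN=8 TTMmLlNn=16 TTMmLlnn=8 TTMmllNN=4 TTMmllNn=8 TTMmllnn=4 TTmmLLNN=2 TTmmLLNn=4 TTmmLLnn=2 TTmmLlNN=4 TTmmLlNn=8 TTmmLlnn=4 TTmmllNN=2 TTmmllNn=4 TTmmllnn=2 TtMMLLNN=2 TtMMLLNn=4 TtMMLLnn=2 TtMMLlNN=4 TtMMLlNn=8 TtMMLlnn=4 TtMMllNN=2 TtMMllNn=4 TtMMllnn=2 TtMmLLNN=4 TtMmLLNn=8 TtMmLLnn=4 TtMmLlNN=8 TtMmLlNn=16 TtMmLlnn=8 TtMmllNN=4 TtMmllNn=8 TtMmllnn=4 TtmmLLNN=2 TtmmLLNn=4 TtmmLLnn=2 TtmmLlNN=4 TtmmLlNn=8 TtmmLlnn=4 TtmmllNN=2 TtmmllNn=4 Ttmmllnn=2
TTmmllNN hits 2/256; gcd=2; 2÷2/256÷2 = 1/128

P(TTmmllNN) = 1/128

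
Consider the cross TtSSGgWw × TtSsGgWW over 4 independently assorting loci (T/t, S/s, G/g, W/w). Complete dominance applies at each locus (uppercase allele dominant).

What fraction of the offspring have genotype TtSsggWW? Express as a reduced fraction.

TtSSGgWw gametes: TSGW×2, TSGw×2, TSgW×2, TSgw×2, tSGW×2, tSGw×2, tSgW×2, tSgw×2
TtSsGgWW gametes: TSGW×2, TSgW×2, TsGW×2, TsgW×2, tSGW×2, tSgW×2, tsGW×2, tsgW×2
TtSSGgWw×TtSsGgWW grid (16·16=256): TTSSGGWW=4 TTSSGGWw=4 TTSSGgWW=8 TTSSGgWw=8 TTSSggWW=4 TTSSggWw=4 TTSsGGWW=4 TTSsGGWw=4 TTSsGgWW=8 TTSsGgWw=8 TTSsggWW=4 TTSsggWw=4 TtSSGGWW=8 TtSSGGWw=8 TtSSGgWW=16 TtSSGgWw=16 TtSSggWW=8 TtSSggWw=8 TtSsGGWW=8 TtSsGGWw=8 TtSsGgWW=16 TtSsGgWw=16 TtSsggWW=8 TtSsggWw=8 ttSSGGWW=4 ttSSGGWw=4 ttSSGgWW=8 ttSSGgWw=8 ttSSggWW=4 ttSSggWw=4 ttSsGGWW=4 ttSsGGWw=4 ttSsGgWW=8 ttSsGgWw=8 ttSsggWW=4 ttSsggWw=4
TtSsggWW hits 8/256; gcd=8; 8÷8/256÷8 = 1/32

P(TtSsggWW) = 1/32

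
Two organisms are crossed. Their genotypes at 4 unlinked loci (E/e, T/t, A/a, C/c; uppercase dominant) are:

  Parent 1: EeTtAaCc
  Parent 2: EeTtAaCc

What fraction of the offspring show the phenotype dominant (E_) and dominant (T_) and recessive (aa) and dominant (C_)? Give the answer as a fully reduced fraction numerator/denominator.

EeTtAaCc gametes: ETAC×1, ETAc×1, ETaC×1, ETac×1, EtAC×1, EtAc×1, EtaC×1, Etac×1, eTAC×1, eTAc×1, eTaC×1, eTac×1, etAC×1, etAc×1, etaC×1, etac×1
EeTtAaCc gametes: ETAC×1, ETAc×1, ETaC×1, ETac×1, EtAC×1, EtAc×1, EtaC×1, Etac×1, eTAC×1, eTAc×1, eTaC×1, eTac×1, etAC×1, etAc×1, etaC×1, etac×1
EeTtAaCc×EeTtAaCc grid (16·16=256): EETTAACC=1 EETTAACc=2 EETTAAcc=1 EETTAaCC=2 EETTAaCc=4 EETTAacc=2 EETTaaCC=1 EETTaaCc=2 EETTaacc=1 EETtAACC=2 EETtAACc=4 EETtAAcc=2 EETtAaCC=4 EETtAaCc=8 EETtAacc=4 EETtaaCC=2 EETtaaCc=4 EETtaacc=2 EEttAACC=1 EEttAACc=2 EEttAAcc=1 EEttAaCC=2 EEttAaCc=4 EEttAacc=2 EEttaaCC=1 EEttaaCc=2 EEttaacc=1 EeTTAACC=2 EeTTAACc=4 EeTTAAcc=2 EeTTAaCC=4 EeTTAaCc=8 EeTTAacc=4 EeTTaaCC=2 EeTTaaCc=4 EeTTaacc=2 EeTtAACC=4 EeTtAACc=8 EeTtAAcc=4 EeTtAaCC=8 EeTtAaCc=16 EeTtAacc=8 EeTtaaCC=4 EeTtaaCc=8 EeTtaacc=4 EettAACC=2 EettAACc=4 EettAAcc=2 EettAaCC=4 EettAaCc=8 EettAacc=4 EettaaCC=2 EettaaCc=4 Eettaacc=2 eeTTAACC=1 eeTTAACc=2 eeTTAAcc=1 eeTTAaCC=2 eeTTAaCc=4 eeTTAacc=2 eeTTaaCC=1 eeTTaaCc=2 eeTTaacc=1 eeTtAACC=2 eeTtAACc=4 eeTtAAcc=2 eeTtAaCC=4 eeTtAaCc=8 eeTtAacc=4 eeTtaaCC=2 eeTtaaCc=4 eeTtaacc=2 eettAACC=1 eettAACc=2 eettAAcc=1 eettAaCC=2 eettAaCc=4 eettAacc=2 eettaaCC=1 eettaaCc=2 eettaacc=1
E_ T_ aa C_ hits 27/256; gcd=1; 27÷1/256÷1 = 27/256

P(E_ T_ aa C_) = 27/256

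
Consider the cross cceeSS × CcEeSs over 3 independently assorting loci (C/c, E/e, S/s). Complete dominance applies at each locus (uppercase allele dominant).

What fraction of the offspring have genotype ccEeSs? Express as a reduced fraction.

cceeSS gametes: ceS×8
CcEeSs gametes: CES×1, CEs×1, CeS×1, Ces×1, cES×1, cEs×1, ceS×1, ces×1
cceeSS×CcEeSs grid (8·8=64): CcEeSS=8 CcEeSs=8 CceeSS=8 CceeSs=8 ccEeSS=8 ccEeSs=8 cceeSS=8 cceeSs=8
ccEeSs hits 8/64; gcd=8; 8÷8/64÷8 = 1/8

P(ccEeSs) = 1/8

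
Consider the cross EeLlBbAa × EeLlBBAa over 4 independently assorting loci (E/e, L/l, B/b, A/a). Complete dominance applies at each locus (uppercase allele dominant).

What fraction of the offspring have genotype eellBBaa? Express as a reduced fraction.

P(eellBBaa) = 1/128

EeLlBbAa gametes: ELBA×1, ELBa×1, ELbA×1, ELba×1, ElBA×1, ElBa×1, ElbA×1, Elba×1, eLBA×1, eLBa×1, eLbA×1, eLba×1, elBA×1, elBa×1, elbA×1, elba×1
EeLlBBAa gametes: ELBA×2, ELBa×2, ElBA×2, ElBa×2, eLBA×2, eLBa×2, elBA×2, elBa×2
EeLlBbAa×EeLlBBAa grid (16·16=256): EELLBBAA=2 EELLBBAa=4 EELLBBaa=2 EELLBbAA=2 EELLBbAa=4 EELLBbaa=2 EELlBBAA=4 EELlBBAa=8 EELlBBaa=4 EELlBbAA=4 EELlBbAa=8 EELlBbaa=4 EEllBBAA=2 EEllBBAa=4 EEllBBaa=2 EEllBbAA=2 EEllBbAa=4 EEllBbaa=2 EeLLBBAA=4 EeLLBBAa=8 EeLLBBaa=4 EeLLBbAA=4 EeLLBbAa=8 EeLLBbaa=4 EeLlBBAA=8 EeLlBBAa=16 EeLlBBaa=8 EeLlBbAA=8 EeLlBbAa=16 EeLlBbaa=8 EellBBAA=4 EellBBAa=8 EellBBaa=4 EellBbAA=4 EellBbAa=8 EellBbaa=4 eeLLBBAA=2 eeLLBBAa=4 eeLLBBaa=2 eeLLBbAA=2 eeLLBbAa=4 eeLLBbaa=2 eeLlBBAA=4 eeLlBBAa=8 eeLlBBaa=4 eeLlBbAA=4 eeLlBbAa=8 eeLlBbaa=4 eellBBAA=2 eellBBAa=4 eellBBaa=2 eellBbAA=2 eellBbAa=4 eellBbaa=2
eellBBaa hits 2/256; gcd=2; 2÷2/256÷2 = 1/128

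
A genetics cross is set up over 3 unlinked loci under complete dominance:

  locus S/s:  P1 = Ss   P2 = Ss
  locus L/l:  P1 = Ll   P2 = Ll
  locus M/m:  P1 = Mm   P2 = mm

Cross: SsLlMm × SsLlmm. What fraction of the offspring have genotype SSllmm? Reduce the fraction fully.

P(SSllmm) = 1/32

SsLlMm gametes: SLM×1, SLm×1, SlM×1, Slm×1, sLM×1, sLm×1, slM×1, slm×1
SsLlmm gametes: SLm×2, Slm×2, sLm×2, slm×2
SsLlMm×SsLlmm grid (8·8=64): SSLLMm=2 SSLLmm=2 SSLlMm=4 SSLlmm=4 SSllMm=2 SSllmm=2 SsLLMm=4 SsLLmm=4 SsLlMm=8 SsLlmm=8 SsllMm=4 Ssllmm=4 ssLLMm=2 ssLLmm=2 ssLlMm=4 ssLlmm=4 ssllMm=2 ssllmm=2
SSllmm hits 2/64; gcd=2; 2÷2/64÷2 = 1/32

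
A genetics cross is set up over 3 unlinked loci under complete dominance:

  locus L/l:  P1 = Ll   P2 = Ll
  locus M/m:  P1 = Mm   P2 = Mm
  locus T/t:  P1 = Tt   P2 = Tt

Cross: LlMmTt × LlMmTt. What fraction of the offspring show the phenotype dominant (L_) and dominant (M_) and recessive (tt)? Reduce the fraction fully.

P(L_ M_ tt) = 9/64

LlMmTt gametes: LMT×1, LMt×1, LmT×1, Lmt×1, lMT×1, lMt×1, lmT×1, lmt×1
LlMmTt gametes: LMT×1, LMt×1, LmT×1, Lmt×1, lMT×1, lMt×1, lmT×1, lmt×1
LlMmTt×LlMmTt grid (8·8=64): LLMMTT=1 LLMMTt=2 LLMMtt=1 LLMmTT=2 LLMmTt=4 LLMmtt=2 LLmmTT=1 LLmmTt=2 LLmmtt=1 LlMMTT=2 LlMMTt=4 LlMMtt=2 LlMmTT=4 LlMmTt=8 LlMmtt=4 LlmmTT=2 LlmmTt=4 Llmmtt=2 llMMTT=1 llMMTt=2 llMMtt=1 llMmTT=2 llMmTt=4 llMmtt=2 llmmTT=1 llmmTt=2 llmmtt=1
L_ M_ tt hits 9/64; gcd=1; 9÷1/64÷1 = 9/64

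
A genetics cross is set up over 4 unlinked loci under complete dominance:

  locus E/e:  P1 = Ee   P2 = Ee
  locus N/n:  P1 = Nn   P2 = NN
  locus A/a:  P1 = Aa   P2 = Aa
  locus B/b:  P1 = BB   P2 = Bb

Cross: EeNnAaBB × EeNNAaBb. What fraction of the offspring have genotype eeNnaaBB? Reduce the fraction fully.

EeNnAaBB gametes: ENAB×2, ENaB×2, EnAB×2, EnaB×2, eNAB×2, eNaB×2, enAB×2, enaB×2
EeNNAaBb gametes: ENAB×2, ENAb×2, ENaB×2, ENab×2, eNAB×2, eNAb×2, eNaB×2, eNab×2
EeNnAaBB×EeNNAaBb grid (16·16=256): EENNAABB=4 EENNAABb=4 EENNAaBB=8 EENNAaBb=8 EENNaaBB=4 EENNaaBb=4 EENnAABB=4 EENnAABb=4 EENnAaBB=8 EENnAaBb=8 EENnaaBB=4 EENnaaBb=4 EeNNAABB=8 EeNNAABb=8 EeNNAaBB=16 EeNNAaBb=16 EeNNaaBB=8 EeNNaaBb=8 EeNnAABB=8 EeNnAABb=8 EeNnAaBB=16 EeNnAaBb=16 EeNnaaBB=8 EeNnaaBb=8 eeNNAABB=4 eeNNAABb=4 eeNNAaBB=8 eeNNAaBb=8 eeNNaaBB=4 eeNNaaBb=4 eeNnAABB=4 eeNnAABb=4 eeNnAaBB=8 eeNnAaBb=8 eeNnaaBB=4 eeNnaaBb=4
eeNnaaBB hits 4/256; gcd=4; 4÷4/256÷4 = 1/64

P(eeNnaaBB) = 1/64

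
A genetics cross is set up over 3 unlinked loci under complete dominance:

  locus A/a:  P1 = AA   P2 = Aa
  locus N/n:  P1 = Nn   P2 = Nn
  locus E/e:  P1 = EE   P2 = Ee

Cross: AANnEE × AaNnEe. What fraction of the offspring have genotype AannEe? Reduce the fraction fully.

AANnEE gametes: ANE×4, AnE×4
AaNnEe gametes: ANE×1, ANe×1, AnE×1, Ane×1, aNE×1, aNe×1, anE×1, ane×1
AANnEE×AaNnEe grid (8·8=64): AANNEE=4 AANNEe=4 AANnEE=8 AANnEe=8 AAnnEE=4 AAnnEe=4 AaNNEE=4 AaNNEe=4 AaNnEE=8 AaNnEe=8 AannEE=4 AannEe=4
AannEe hits 4/64; gcd=4; 4÷4/64÷4 = 1/16

P(AannEe) = 1/16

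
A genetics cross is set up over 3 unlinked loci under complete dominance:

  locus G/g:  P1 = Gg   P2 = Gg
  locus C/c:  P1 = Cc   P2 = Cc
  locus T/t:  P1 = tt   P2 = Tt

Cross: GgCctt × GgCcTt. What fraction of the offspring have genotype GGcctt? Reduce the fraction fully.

P(GGcctt) = 1/32

GgCctt gametes: GCt×2, Gct×2, gCt×2, gct×2
GgCcTt gametes: GCT×1, GCt×1, GcT×1, Gct×1, gCT×1, gCt×1, gcT×1, gct×1
GgCctt×GgCcTt grid (8·8=64): GGCCTt=2 GGCCtt=2 GGCcTt=4 GGCctt=4 GGccTt=2 GGcctt=2 GgCCTt=4 GgCCtt=4 GgCcTt=8 GgCctt=8 GgccTt=4 Ggcctt=4 ggCCTt=2 ggCCtt=2 ggCcTt=4 ggCctt=4 ggccTt=2 ggcctt=2
GGcctt hits 2/64; gcd=2; 2÷2/64÷2 = 1/32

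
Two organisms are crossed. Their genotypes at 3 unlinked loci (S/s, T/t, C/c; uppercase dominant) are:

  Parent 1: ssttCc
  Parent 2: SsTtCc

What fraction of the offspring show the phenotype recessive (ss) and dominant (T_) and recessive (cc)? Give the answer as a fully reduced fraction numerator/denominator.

ssttCc gametes: stC×4, stc×4
SsTtCc gametes: STC×1, STc×1, StC×1, Stc×1, sTC×1, sTc×1, stC×1, stc×1
ssttCc×SsTtCc grid (8·8=64): SsTtCC=4 SsTtCc=8 SsTtcc=4 SsttCC=4 SsttCc=8 Ssttcc=4 ssTtCC=4 ssTtCc=8 ssTtcc=4 ssttCC=4 ssttCc=8 ssttcc=4
ss T_ cc hits 4/64; gcd=4; 4÷4/64÷4 = 1/16

P(ss T_ cc) = 1/16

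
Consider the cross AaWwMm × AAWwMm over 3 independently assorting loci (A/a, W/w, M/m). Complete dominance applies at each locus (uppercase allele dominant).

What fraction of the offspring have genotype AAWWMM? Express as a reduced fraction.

P(AAWWMM) = 1/32

AaWwMm gametes: AWM×1, AWm×1, AwM×1, Awm×1, aWM×1, aWm×1, awM×1, awm×1
AAWwMm gametes: AWM×2, AWm×2, AwM×2, Awm×2
AaWwMm×AAWwMm grid (8·8=64): AAWWMM=2 AAWWMm=4 AAWWmm=2 AAWwMM=4 AAWwMm=8 AAWwmm=4 AAwwMM=2 AAwwMm=4 AAwwmm=2 AaWWMM=2 AaWWMm=4 AaWWmm=2 AaWwMM=4 AaWwMm=8 AaWwmm=4 AawwMM=2 AawwMm=4 Aawwmm=2
AAWWMM hits 2/64; gcd=2; 2÷2/64÷2 = 1/32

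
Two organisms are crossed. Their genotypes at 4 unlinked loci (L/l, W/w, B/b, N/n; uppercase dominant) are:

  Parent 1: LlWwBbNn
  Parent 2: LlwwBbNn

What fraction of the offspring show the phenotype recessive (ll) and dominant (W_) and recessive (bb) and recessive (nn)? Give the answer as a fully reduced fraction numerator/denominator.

LlWwBbNn gametes: LWBN×1, LWBn×1, LWbN×1, LWbn×1, LwBN×1, LwBn×1, LwbN×1, Lwbn×1, lWBN×1, lWBn×1, lWbN×1, lWbn×1, lwBN×1, lwBn×1, lwbN×1, lwbn×1
LlwwBbNn gametes: LwBN×2, LwBn×2, LwbN×2, Lwbn×2, lwBN×2, lwBn×2, lwbN×2, lwbn×2
LlWwBbNn×LlwwBbNn grid (16·16=256): LLWwBBNN=2 LLWwBBNn=4 LLWwBBnn=2 LLWwBbNN=4 LLWwBbNn=8 LLWwBbnn=4 LLWwbbNN=2 LLWwbbNn=4 LLWwbbnn=2 LLwwBBNN=2 LLwwBBNn=4 LLwwBBnn=2 LLwwBbNN=4 LLwwBbNn=8 LLwwBbnn=4 LLwwbbNN=2 LLwwbbNn=4 LLwwbbnn=2 LlWwBBNN=4 LlWwBBNn=8 LlWwBBnn=4 LlWwBbNN=8 LlWwBbNn=16 LlWwBbnn=8 LlWwbbNN=4 LlWwbbNn=8 LlWwbbnn=4 LlwwBBNN=4 LlwwBBNn=8 LlwwBBnn=4 LlwwBbNN=8 LlwwBbNn=16 LlwwBbnn=8 LlwwbbNN=4 LlwwbbNn=8 Llwwbbnn=4 llWwBBNN=2 llWwBBNn=4 llWwBBnn=2 llWwBbNN=4 llWwBbNn=8 llWwBbnn=4 llWwbbNN=2 llWwbbNn=4 llWwbbnn=2 llwwBBNN=2 llwwBBNn=4 llwwBBnn=2 llwwBbNN=4 llwwBbNn=8 llwwBbnn=4 llwwbbNN=2 llwwbbNn=4 llwwbbnn=2
ll W_ bb nn hits 2/256; gcd=2; 2÷2/256÷2 = 1/128

P(ll W_ bb nn) = 1/128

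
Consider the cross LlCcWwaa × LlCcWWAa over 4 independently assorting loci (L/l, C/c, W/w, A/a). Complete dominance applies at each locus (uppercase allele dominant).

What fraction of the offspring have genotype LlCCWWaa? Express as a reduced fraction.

P(LlCCWWaa) = 1/32

LlCcWwaa gametes: LCWa×2, LCwa×2, LcWa×2, Lcwa×2, lCWa×2, lCwa×2, lcWa×2, lcwa×2
LlCcWWAa gametes: LCWA×2, LCWa×2, LcWA×2, LcWa×2, lCWA×2, lCWa×2, lcWA×2, lcWa×2
LlCcWwaa×LlCcWWAa grid (16·16=256): LLCCWWAa=4 LLCCWWaa=4 LLCCWwAa=4 LLCCWwaa=4 LLCcWWAa=8 LLCcWWaa=8 LLCcWwAa=8 LLCcWwaa=8 LLccWWAa=4 LLccWWaa=4 LLccWwAa=4 LLccWwaa=4 LlCCWWAa=8 LlCCWWaa=8 LlCCWwAa=8 LlCCWwaa=8 LlCcWWAa=16 LlCcWWaa=16 LlCcWwAa=16 LlCcWwaa=16 LlccWWAa=8 LlccWWaa=8 LlccWwAa=8 LlccWwaa=8 llCCWWAa=4 llCCWWaa=4 llCCWwAa=4 llCCWwaa=4 llCcWWAa=8 llCcWWaa=8 llCcWwAa=8 llCcWwaa=8 llccWWAa=4 llccWWaa=4 llccWwAa=4 llccWwaa=4
LlCCWWaa hits 8/256; gcd=8; 8÷8/256÷8 = 1/32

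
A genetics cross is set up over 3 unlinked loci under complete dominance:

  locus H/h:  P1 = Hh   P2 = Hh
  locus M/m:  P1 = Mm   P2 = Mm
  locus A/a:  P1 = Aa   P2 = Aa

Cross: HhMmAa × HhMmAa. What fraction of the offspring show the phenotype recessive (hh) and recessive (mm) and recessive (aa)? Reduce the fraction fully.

P(hh mm aa) = 1/64

HhMmAa gametes: HMA×1, HMa×1, HmA×1, Hma×1, hMA×1, hMa×1, hmA×1, hma×1
HhMmAa gametes: HMA×1, HMa×1, HmA×1, Hma×1, hMA×1, hMa×1, hmA×1, hma×1
HhMmAa×HhMmAa grid (8·8=64): HHMMAA=1 HHMMAa=2 HHMMaa=1 HHMmAA=2 HHMmAa=4 HHMmaa=2 HHmmAA=1 HHmmAa=2 HHmmaa=1 HhMMAA=2 HhMMAa=4 HhMMaa=2 HhMmAA=4 HhMmAa=8 HhMmaa=4 HhmmAA=2 HhmmAa=4 Hhmmaa=2 hhMMAA=1 hhMMAa=2 hhMMaa=1 hhMmAA=2 hhMmAa=4 hhMmaa=2 hhmmAA=1 hhmmAa=2 hhmmaa=1
hh mm aa hits 1/64; gcd=1; 1÷1/64÷1 = 1/64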